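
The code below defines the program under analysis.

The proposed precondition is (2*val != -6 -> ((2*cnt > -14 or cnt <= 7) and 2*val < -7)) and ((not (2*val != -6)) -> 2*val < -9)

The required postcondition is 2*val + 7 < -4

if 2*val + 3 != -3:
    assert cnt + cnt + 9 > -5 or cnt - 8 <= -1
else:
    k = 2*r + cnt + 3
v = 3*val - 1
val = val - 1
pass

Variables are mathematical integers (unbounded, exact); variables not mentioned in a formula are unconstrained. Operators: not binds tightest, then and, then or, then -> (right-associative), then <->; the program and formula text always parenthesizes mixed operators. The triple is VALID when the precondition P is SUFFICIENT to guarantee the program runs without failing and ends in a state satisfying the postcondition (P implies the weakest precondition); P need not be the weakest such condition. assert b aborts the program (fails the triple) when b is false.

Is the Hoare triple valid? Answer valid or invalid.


Working backward. After the program, the postcondition 2*val + 7 < -4 must hold; in canonical form it is 2*val < -11.
Before skip: 2*val < -11
Before val := val - 1: 2*val < -9
Before v := 3*val - 1: 2*val < -9
Then branch requires (2*cnt > -14 or cnt <= 7) and 2*val < -9; else branch requires 2*val < -9.
Before the if: (2*val != -6 -> ((2*cnt > -14 or cnt <= 7) and 2*val < -9)) and ((not (2*val != -6)) -> 2*val < -9)
The weakest precondition is (2*val != -6 -> ((2*cnt > -14 or cnt <= 7) and 2*val < -9)) and ((not (2*val != -6)) -> 2*val < -9).
Check whether (2*val != -6 -> ((2*cnt > -14 or cnt <= 7) and 2*val < -7)) and ((not (2*val != -6)) -> 2*val < -9) implies it.
Countermodel: at the initial state cnt = 8, val = -4, the precondition holds but the weakest precondition fails.
Answer: invalid


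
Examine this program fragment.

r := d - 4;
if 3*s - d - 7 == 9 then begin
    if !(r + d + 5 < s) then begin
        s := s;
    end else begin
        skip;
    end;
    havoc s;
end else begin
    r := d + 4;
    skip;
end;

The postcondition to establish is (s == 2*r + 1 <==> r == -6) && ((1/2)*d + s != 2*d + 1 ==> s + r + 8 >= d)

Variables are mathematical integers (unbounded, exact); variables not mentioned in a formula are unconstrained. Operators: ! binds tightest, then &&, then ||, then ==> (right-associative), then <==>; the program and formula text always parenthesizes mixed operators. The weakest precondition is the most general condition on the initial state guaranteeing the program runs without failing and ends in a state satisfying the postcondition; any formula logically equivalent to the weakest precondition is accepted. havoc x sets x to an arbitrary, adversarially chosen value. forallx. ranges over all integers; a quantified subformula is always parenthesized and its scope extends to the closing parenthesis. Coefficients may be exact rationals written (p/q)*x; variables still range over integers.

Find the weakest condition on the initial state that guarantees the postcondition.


Working backward. After the program, the postcondition (s == 2*r + 1 <==> r == -6) && ((1/2)*d + s != 2*d + 1 ==> s + r + 8 >= d) must hold; in canonical form it is (s == 2*r + 1 <==> r == -6) && (s != (3/2)*d + 1 ==> r + s >= d - 8).
Then branch requires ((!(d + r < s - 5)) ==> (forall s_1. ((s_1 == 2*r + 1 <==> r == -6) && (s_1 != (3/2)*d + 1 ==> r + s_1 >= d - 8)))) && (d + r < s - 5 ==> (forall s_1. ((s_1 == 2*r + 1 <==> r == -6) && (s_1 != (3/2)*d + 1 ==> r + s_1 >= d - 8)))); else branch requires (s == 2*d + 9 <==> d == -10) && (s != (3/2)*d + 1 ==> s >= -12).
Before the if: (3*s == d + 16 ==> (((!(d + r < s - 5)) ==> (forall s_1. ((s_1 == 2*r + 1 <==> r == -6) && (s_1 != (3/2)*d + 1 ==> r + s_1 >= d - 8)))) && (d + r < s - 5 ==> (forall s_1. ((s_1 == 2*r + 1 <==> r == -6) && (s_1 != (3/2)*d + 1 ==> r + s_1 >= d - 8)))))) && ((!(3*s == d + 16)) ==> ((s == 2*d + 9 <==> d == -10) && (s != (3/2)*d + 1 ==> s >= -12)))
Before r := d - 4: (3*s == d + 16 ==> (((!(2*d < s - 1)) ==> (forall s_1. ((s_1 == 2*d - 7 <==> d == -2) && (s_1 != (3/2)*d + 1 ==> s_1 >= -4)))) && (2*d < s - 1 ==> (forall s_1. ((s_1 == 2*d - 7 <==> d == -2) && (s_1 != (3/2)*d + 1 ==> s_1 >= -4)))))) && ((!(3*s == d + 16)) ==> ((s == 2*d + 9 <==> d == -10) && (s != (3/2)*d + 1 ==> s >= -12)))
Answer: WP = (3*s == d + 16 ==> (((!(2*d < s - 1)) ==> (forall s_1. ((s_1 == 2*d - 7 <==> d == -2) && (s_1 != (3/2)*d + 1 ==> s_1 >= -4)))) && (2*d < s - 1 ==> (forall s_1. ((s_1 == 2*d - 7 <==> d == -2) && (s_1 != (3/2)*d + 1 ==> s_1 >= -4)))))) && ((!(3*s == d + 16)) ==> ((s == 2*d + 9 <==> d == -10) && (s != (3/2)*d + 1 ==> s >= -12)))


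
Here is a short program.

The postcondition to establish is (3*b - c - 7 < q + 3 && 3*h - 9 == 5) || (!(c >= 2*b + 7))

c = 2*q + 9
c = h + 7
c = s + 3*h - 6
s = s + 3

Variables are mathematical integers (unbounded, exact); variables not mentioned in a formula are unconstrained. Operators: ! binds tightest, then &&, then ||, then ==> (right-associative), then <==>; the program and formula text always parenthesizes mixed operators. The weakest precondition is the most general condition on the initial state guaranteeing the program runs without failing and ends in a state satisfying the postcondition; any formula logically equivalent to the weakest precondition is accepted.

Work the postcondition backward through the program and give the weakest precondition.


Working backward. After the program, the postcondition (3*b - c - 7 < q + 3 && 3*h - 9 == 5) || (!(c >= 2*b + 7)) must hold; in canonical form it is (3*b < c + q + 10 && 3*h == 14) || (!(c >= 2*b + 7)).
Before s := s + 3: (3*b < c + q + 10 && 3*h == 14) || (!(c >= 2*b + 7))
Before c := s + 3*h - 6: (3*b < 3*h + q + s + 4 && 3*h == 14) || (!(3*h + s >= 2*b + 13))
Before c := h + 7: (3*b < 3*h + q + s + 4 && 3*h == 14) || (!(3*h + s >= 2*b + 13))
Before c := 2*q + 9: (3*b < 3*h + q + s + 4 && 3*h == 14) || (!(3*h + s >= 2*b + 13))
Answer: WP = (3*b < 3*h + q + s + 4 && 3*h == 14) || (!(3*h + s >= 2*b + 13))


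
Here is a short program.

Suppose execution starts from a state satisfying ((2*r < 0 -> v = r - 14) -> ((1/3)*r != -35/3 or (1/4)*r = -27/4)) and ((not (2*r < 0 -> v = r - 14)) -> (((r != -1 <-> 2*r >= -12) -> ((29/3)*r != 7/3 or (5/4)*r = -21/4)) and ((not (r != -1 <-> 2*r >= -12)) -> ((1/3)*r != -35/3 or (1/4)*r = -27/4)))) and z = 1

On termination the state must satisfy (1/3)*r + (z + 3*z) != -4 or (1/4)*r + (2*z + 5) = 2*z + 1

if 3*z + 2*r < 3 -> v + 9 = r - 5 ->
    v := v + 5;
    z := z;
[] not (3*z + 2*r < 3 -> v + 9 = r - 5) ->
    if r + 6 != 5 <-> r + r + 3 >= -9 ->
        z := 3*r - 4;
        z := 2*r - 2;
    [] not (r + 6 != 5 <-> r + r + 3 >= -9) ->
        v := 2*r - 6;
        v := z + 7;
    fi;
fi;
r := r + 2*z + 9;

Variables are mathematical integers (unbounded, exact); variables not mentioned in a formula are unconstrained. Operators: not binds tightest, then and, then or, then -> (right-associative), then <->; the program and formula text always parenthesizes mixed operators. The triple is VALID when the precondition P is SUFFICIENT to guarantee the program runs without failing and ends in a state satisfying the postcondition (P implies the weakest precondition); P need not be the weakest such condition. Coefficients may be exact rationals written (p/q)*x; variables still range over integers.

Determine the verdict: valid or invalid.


Working backward. After the program, the postcondition (1/3)*r + (z + 3*z) != -4 or (1/4)*r + (2*z + 5) = 2*z + 1 must hold; in canonical form it is (1/3)*r + 4*z != -4 or (1/4)*r = -4.
Before r := r + 2*z + 9: (1/3)*r + (14/3)*z != -7 or (1/4)*r + (1/2)*z = -25/4
Then branch requires (1/3)*r + (14/3)*z != -7 or (1/4)*r + (1/2)*z = -25/4; else branch requires ((r != -1 <-> 2*r >= -12) -> ((29/3)*r != 7/3 or (5/4)*r = -21/4)) and ((not (r != -1 <-> 2*r >= -12)) -> ((1/3)*r + (14/3)*z != -7 or (1/4)*r + (1/2)*z = -25/4)).
Before the if: ((2*r + 3*z < 3 -> v = r - 14) -> ((1/3)*r + (14/3)*z != -7 or (1/4)*r + (1/2)*z = -25/4)) and ((not (2*r + 3*z < 3 -> v = r - 14)) -> (((r != -1 <-> 2*r >= -12) -> ((29/3)*r != 7/3 or (5/4)*r = -21/4)) and ((not (r != -1 <-> 2*r >= -12)) -> ((1/3)*r + (14/3)*z != -7 or (1/4)*r + (1/2)*z = -25/4))))
The weakest precondition is ((2*r + 3*z < 3 -> v = r - 14) -> ((1/3)*r + (14/3)*z != -7 or (1/4)*r + (1/2)*z = -25/4)) and ((not (2*r + 3*z < 3 -> v = r - 14)) -> (((r != -1 <-> 2*r >= -12) -> ((29/3)*r != 7/3 or (5/4)*r = -21/4)) and ((not (r != -1 <-> 2*r >= -12)) -> ((1/3)*r + (14/3)*z != -7 or (1/4)*r + (1/2)*z = -25/4)))).
Check whether ((2*r < 0 -> v = r - 14) -> ((1/3)*r != -35/3 or (1/4)*r = -27/4)) and ((not (2*r < 0 -> v = r - 14)) -> (((r != -1 <-> 2*r >= -12) -> ((29/3)*r != 7/3 or (5/4)*r = -21/4)) and ((not (r != -1 <-> 2*r >= -12)) -> ((1/3)*r != -35/3 or (1/4)*r = -27/4)))) and z = 1 implies it.
Every state satisfying the precondition satisfies the weakest precondition: the implication holds.
Answer: valid


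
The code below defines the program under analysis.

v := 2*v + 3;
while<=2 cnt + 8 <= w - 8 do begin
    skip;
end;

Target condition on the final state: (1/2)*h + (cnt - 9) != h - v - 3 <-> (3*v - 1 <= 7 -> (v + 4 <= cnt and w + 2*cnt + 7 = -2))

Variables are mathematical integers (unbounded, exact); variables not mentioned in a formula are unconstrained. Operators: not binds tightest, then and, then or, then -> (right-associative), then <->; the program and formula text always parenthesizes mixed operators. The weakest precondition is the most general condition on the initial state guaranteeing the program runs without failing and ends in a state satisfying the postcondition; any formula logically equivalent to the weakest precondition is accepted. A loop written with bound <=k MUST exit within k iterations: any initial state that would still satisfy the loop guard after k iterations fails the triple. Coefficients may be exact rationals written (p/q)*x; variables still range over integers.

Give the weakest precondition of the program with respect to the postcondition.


Working backward. After the program, the postcondition (1/2)*h + (cnt - 9) != h - v - 3 <-> (3*v - 1 <= 7 -> (v + 4 <= cnt and w + 2*cnt + 7 = -2)) must hold; in canonical form it is cnt + v != (1/2)*h + 6 <-> (3*v <= 8 -> (v <= cnt - 4 and 2*cnt + w = -9)).
Before the loop (bound <=2), unroll the exhaustion recursion (WP_0 = exit-now case; WP_j = one more guarded iteration, up to j = 2):
  WP_0: (not (cnt <= w - 16)) and (cnt + v != (1/2)*h + 6 <-> (3*v <= 8 -> (v <= cnt - 4 and 2*cnt + w = -9)))
  WP_1: (cnt <= w - 16 -> ((not (cnt <= w - 16)) and (cnt + v != (1/2)*h + 6 <-> (3*v <= 8 -> (v <= cnt - 4 and 2*cnt + w = -9))))) and ((not (cnt <= w - 16)) -> (cnt + v != (1/2)*h + 6 <-> (3*v <= 8 -> (v <= cnt - 4 and 2*cnt + w = -9))))
  WP_2: (cnt <= w - 16 -> ((cnt <= w - 16 -> ((not (cnt <= w - 16)) and (cnt + v != (1/2)*h + 6 <-> (3*v <= 8 -> (v <= cnt - 4 and 2*cnt + w = -9))))) and ((not (cnt <= w - 16)) -> (cnt + v != (1/2)*h + 6 <-> (3*v <= 8 -> (v <= cnt - 4 and 2*cnt + w = -9)))))) and ((not (cnt <= w - 16)) -> (cnt + v != (1/2)*h + 6 <-> (3*v <= 8 -> (v <= cnt - 4 and 2*cnt + w = -9))))
So before the loop: (cnt <= w - 16 -> ((cnt <= w - 16 -> ((not (cnt <= w - 16)) and (cnt + v != (1/2)*h + 6 <-> (3*v <= 8 -> (v <= cnt - 4 and 2*cnt + w = -9))))) and ((not (cnt <= w - 16)) -> (cnt + v != (1/2)*h + 6 <-> (3*v <= 8 -> (v <= cnt - 4 and 2*cnt + w = -9)))))) and ((not (cnt <= w - 16)) -> (cnt + v != (1/2)*h + 6 <-> (3*v <= 8 -> (v <= cnt - 4 and 2*cnt + w = -9))))
Before v := 2*v + 3: (cnt <= w - 16 -> ((cnt <= w - 16 -> ((not (cnt <= w - 16)) and (cnt + 2*v != (1/2)*h + 3 <-> (6*v <= -1 -> (2*v <= cnt - 7 and 2*cnt + w = -9))))) and ((not (cnt <= w - 16)) -> (cnt + 2*v != (1/2)*h + 3 <-> (6*v <= -1 -> (2*v <= cnt - 7 and 2*cnt + w = -9)))))) and ((not (cnt <= w - 16)) -> (cnt + 2*v != (1/2)*h + 3 <-> (6*v <= -1 -> (2*v <= cnt - 7 and 2*cnt + w = -9))))
Answer: WP = (cnt <= w - 16 -> ((cnt <= w - 16 -> ((not (cnt <= w - 16)) and (cnt + 2*v != (1/2)*h + 3 <-> (6*v <= -1 -> (2*v <= cnt - 7 and 2*cnt + w = -9))))) and ((not (cnt <= w - 16)) -> (cnt + 2*v != (1/2)*h + 3 <-> (6*v <= -1 -> (2*v <= cnt - 7 and 2*cnt + w = -9)))))) and ((not (cnt <= w - 16)) -> (cnt + 2*v != (1/2)*h + 3 <-> (6*v <= -1 -> (2*v <= cnt - 7 and 2*cnt + w = -9))))


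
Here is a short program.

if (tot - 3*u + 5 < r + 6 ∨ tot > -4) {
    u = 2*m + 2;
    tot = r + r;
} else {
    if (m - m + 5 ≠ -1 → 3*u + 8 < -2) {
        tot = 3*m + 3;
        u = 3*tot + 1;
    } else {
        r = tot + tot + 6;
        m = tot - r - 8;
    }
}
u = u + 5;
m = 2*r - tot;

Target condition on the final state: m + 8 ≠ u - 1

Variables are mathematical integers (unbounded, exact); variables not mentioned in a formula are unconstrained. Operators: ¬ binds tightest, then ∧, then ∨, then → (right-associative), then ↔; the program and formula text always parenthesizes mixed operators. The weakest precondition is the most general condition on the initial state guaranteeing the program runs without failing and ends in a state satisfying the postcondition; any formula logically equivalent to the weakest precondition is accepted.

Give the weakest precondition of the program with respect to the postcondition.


Working backward. After the program, the postcondition m + 8 ≠ u - 1 must hold; in canonical form it is m ≠ u - 9.
Before m := 2*r - tot: 2*r ≠ tot + u - 9
Before u := u + 5: 2*r ≠ tot + u - 4
Then branch requires 2*m ≠ 2; else branch requires (3*u < -10 → 2*r ≠ 12*m + 9) ∧ ((¬(3*u < -10)) → 3*tot ≠ u - 16).
Before the if: ((tot < r + 3*u + 1 ∨ tot > -4) → 2*m ≠ 2) ∧ ((¬(tot < r + 3*u + 1 ∨ tot > -4)) → ((3*u < -10 → 2*r ≠ 12*m + 9) ∧ ((¬(3*u < -10)) → 3*tot ≠ u - 16)))
Answer: WP = ((tot < r + 3*u + 1 ∨ tot > -4) → 2*m ≠ 2) ∧ ((¬(tot < r + 3*u + 1 ∨ tot > -4)) → ((3*u < -10 → 2*r ≠ 12*m + 9) ∧ ((¬(3*u < -10)) → 3*tot ≠ u - 16)))


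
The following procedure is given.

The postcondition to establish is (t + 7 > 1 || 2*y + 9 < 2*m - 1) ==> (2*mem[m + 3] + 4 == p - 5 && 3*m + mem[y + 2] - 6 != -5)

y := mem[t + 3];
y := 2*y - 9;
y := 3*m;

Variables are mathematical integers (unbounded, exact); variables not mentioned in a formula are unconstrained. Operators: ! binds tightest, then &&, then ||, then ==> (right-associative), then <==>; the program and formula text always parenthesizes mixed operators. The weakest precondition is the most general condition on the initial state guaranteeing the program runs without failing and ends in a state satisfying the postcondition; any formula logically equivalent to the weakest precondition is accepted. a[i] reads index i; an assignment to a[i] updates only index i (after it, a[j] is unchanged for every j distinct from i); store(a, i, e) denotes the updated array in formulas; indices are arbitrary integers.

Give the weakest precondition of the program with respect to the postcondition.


Working backward. After the program, the postcondition (t + 7 > 1 || 2*y + 9 < 2*m - 1) ==> (2*mem[m + 3] + 4 == p - 5 && 3*m + mem[y + 2] - 6 != -5) must hold; in canonical form it is (t > -6 || 2*y < 2*m - 10) ==> (2*mem[m + 3] == p - 9 && mem[y + 2] + 3*m != 1).
Before y := 3*m: (t > -6 || 4*m < -10) ==> (2*mem[m + 3] == p - 9 && mem[3*m + 2] + 3*m != 1)
Before y := 2*y - 9: (t > -6 || 4*m < -10) ==> (2*mem[m + 3] == p - 9 && mem[3*m + 2] + 3*m != 1)
Before y := mem[t + 3]: (t > -6 || 4*m < -10) ==> (2*mem[m + 3] == p - 9 && mem[3*m + 2] + 3*m != 1)
Answer: WP = (t > -6 || 4*m < -10) ==> (2*mem[m + 3] == p - 9 && mem[3*m + 2] + 3*m != 1)


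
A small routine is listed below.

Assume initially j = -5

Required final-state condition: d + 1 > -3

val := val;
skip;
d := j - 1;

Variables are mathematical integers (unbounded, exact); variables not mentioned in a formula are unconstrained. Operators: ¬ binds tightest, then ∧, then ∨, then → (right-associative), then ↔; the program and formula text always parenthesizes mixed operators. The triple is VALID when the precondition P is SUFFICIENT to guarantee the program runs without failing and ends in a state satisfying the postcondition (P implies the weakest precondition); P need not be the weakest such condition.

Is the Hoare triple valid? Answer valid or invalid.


Working backward. After the program, the postcondition d + 1 > -3 must hold; in canonical form it is d > -4.
Before d := j - 1: j > -3
Before skip: j > -3
Before val := val: j > -3
The weakest precondition is j > -3.
Check whether j = -5 implies it.
Countermodel: at the initial state j = -5, the precondition holds but the weakest precondition fails.
Answer: invalid


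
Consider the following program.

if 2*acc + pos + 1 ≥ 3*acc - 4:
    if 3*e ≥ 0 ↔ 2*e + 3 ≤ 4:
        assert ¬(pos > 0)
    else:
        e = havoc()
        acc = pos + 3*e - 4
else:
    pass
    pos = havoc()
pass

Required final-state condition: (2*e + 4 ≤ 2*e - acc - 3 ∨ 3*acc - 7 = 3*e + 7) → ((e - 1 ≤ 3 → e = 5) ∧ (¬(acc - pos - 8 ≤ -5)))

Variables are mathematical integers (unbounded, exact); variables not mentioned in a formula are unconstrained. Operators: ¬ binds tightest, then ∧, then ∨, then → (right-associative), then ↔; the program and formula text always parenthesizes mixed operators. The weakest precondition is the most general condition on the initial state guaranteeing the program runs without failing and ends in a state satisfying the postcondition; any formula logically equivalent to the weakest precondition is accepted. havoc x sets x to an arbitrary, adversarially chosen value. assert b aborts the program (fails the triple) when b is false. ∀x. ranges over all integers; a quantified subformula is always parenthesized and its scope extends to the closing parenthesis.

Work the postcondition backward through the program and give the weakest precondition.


Working backward. After the program, the postcondition (2*e + 4 ≤ 2*e - acc - 3 ∨ 3*acc - 7 = 3*e + 7) → ((e - 1 ≤ 3 → e = 5) ∧ (¬(acc - pos - 8 ≤ -5))) must hold; in canonical form it is (acc ≤ -7 ∨ 3*acc = 3*e + 14) → ((e ≤ 4 → e = 5) ∧ (¬(acc ≤ pos + 3))).
Before skip: (acc ≤ -7 ∨ 3*acc = 3*e + 14) → ((e ≤ 4 → e = 5) ∧ (¬(acc ≤ pos + 3)))
Then branch requires ((3*e ≥ 0 ↔ 2*e ≤ 1) → ((¬(pos > 0)) ∧ ((acc ≤ -7 ∨ 3*acc = 3*e + 14) → ((e ≤ 4 → e = 5) ∧ (¬(acc ≤ pos + 3)))))) ∧ ((¬(3*e ≥ 0 ↔ 2*e ≤ 1)) → (∀e_1. ((3*e_1 + pos ≤ -3 ∨ 6*e_1 + 3*pos = 26) → ((e_1 ≤ 4 → e_1 = 5) ∧ (¬(3*e_1 ≤ 7)))))); else branch requires ∀pos_1. ((acc ≤ -7 ∨ 3*acc = 3*e + 14) → ((e ≤ 4 → e = 5) ∧ (¬(acc ≤ pos_1 + 3)))).
Before the if: (pos ≥ acc - 5 → (((3*e ≥ 0 ↔ 2*e ≤ 1) → ((¬(pos > 0)) ∧ ((acc ≤ -7 ∨ 3*acc = 3*e + 14) → ((e ≤ 4 → e = 5) ∧ (¬(acc ≤ pos + 3)))))) ∧ ((¬(3*e ≥ 0 ↔ 2*e ≤ 1)) → (∀e_1. ((3*e_1 + pos ≤ -3 ∨ 6*e_1 + 3*pos = 26) → ((e_1 ≤ 4 → e_1 = 5) ∧ (¬(3*e_1 ≤ 7)))))))) ∧ ((¬(pos ≥ acc - 5)) → (∀pos_1. ((acc ≤ -7 ∨ 3*acc = 3*e + 14) → ((e ≤ 4 → e = 5) ∧ (¬(acc ≤ pos_1 + 3))))))
Answer: WP = (pos ≥ acc - 5 → (((3*e ≥ 0 ↔ 2*e ≤ 1) → ((¬(pos > 0)) ∧ ((acc ≤ -7 ∨ 3*acc = 3*e + 14) → ((e ≤ 4 → e = 5) ∧ (¬(acc ≤ pos + 3)))))) ∧ ((¬(3*e ≥ 0 ↔ 2*e ≤ 1)) → (∀e_1. ((3*e_1 + pos ≤ -3 ∨ 6*e_1 + 3*pos = 26) → ((e_1 ≤ 4 → e_1 = 5) ∧ (¬(3*e_1 ≤ 7)))))))) ∧ ((¬(pos ≥ acc - 5)) → (∀pos_1. ((acc ≤ -7 ∨ 3*acc = 3*e + 14) → ((e ≤ 4 → e = 5) ∧ (¬(acc ≤ pos_1 + 3))))))


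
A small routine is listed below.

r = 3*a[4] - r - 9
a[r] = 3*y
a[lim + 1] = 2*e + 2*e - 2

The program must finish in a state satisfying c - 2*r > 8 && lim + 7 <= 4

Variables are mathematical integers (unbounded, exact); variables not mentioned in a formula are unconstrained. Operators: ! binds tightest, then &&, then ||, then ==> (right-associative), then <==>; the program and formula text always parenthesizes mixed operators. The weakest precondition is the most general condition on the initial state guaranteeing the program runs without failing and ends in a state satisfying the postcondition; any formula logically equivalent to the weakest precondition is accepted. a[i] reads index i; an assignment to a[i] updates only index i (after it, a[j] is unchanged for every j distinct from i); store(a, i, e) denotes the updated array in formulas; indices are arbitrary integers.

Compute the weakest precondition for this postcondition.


Working backward. After the program, the postcondition c - 2*r > 8 && lim + 7 <= 4 must hold; in canonical form it is c > 2*r + 8 && lim <= -3.
Before a[lim + 1] := 2*e + 2*e - 2: c > 2*r + 8 && lim <= -3
Before a[r] := 3*y: c > 2*r + 8 && lim <= -3
Before r := 3*a[4] - r - 9: c + 2*r > 6*a[4] - 10 && lim <= -3
Answer: WP = c + 2*r > 6*a[4] - 10 && lim <= -3


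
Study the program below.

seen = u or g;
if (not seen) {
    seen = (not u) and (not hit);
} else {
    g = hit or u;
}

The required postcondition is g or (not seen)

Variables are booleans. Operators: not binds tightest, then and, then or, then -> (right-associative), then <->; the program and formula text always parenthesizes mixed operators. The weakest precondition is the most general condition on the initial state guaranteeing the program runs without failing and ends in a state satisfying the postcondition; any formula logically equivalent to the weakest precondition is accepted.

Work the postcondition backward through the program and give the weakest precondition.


Working backward. After the program, g or (not seen) must hold.
Then branch requires g or (not ((not u) and (not hit))); else branch requires hit or u or (not seen).
Before the if: ((not seen) -> (g or (not ((not u) and (not hit))))) and (seen -> (hit or u or (not seen)))
Before seen := u or g: ((not (u or g)) -> (g or (not ((not u) and (not hit))))) and ((u or g) -> (hit or u or (not (u or g))))
Answer: WP = ((not (u or g)) -> (g or (not ((not u) and (not hit))))) and ((u or g) -> (hit or u or (not (u or g))))


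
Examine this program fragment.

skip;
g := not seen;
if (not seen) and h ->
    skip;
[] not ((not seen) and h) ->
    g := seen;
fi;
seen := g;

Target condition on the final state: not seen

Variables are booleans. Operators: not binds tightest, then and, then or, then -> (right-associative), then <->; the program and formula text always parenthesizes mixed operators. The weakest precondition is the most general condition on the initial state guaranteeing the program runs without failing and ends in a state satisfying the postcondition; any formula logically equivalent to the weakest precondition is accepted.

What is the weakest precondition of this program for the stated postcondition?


Working backward. After the program, not seen must hold.
Before seen := g: not g
Then branch requires not g; else branch requires not seen.
Before the if: (((not seen) and h) -> (not g)) and ((not ((not seen) and h)) -> (not seen))
Before g := not seen: (((not seen) and h) -> seen) and ((not ((not seen) and h)) -> (not seen))
Before skip: (((not seen) and h) -> seen) and ((not ((not seen) and h)) -> (not seen))
Answer: WP = (((not seen) and h) -> seen) and ((not ((not seen) and h)) -> (not seen))


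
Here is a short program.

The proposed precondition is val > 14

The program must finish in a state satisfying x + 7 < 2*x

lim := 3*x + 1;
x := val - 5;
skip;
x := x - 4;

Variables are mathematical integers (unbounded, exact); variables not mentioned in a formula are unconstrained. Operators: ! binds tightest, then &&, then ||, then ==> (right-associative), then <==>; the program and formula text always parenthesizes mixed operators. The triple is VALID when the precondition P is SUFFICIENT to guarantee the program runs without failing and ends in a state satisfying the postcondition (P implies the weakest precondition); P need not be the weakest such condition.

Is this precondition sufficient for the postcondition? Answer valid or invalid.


Working backward. After the program, the postcondition x + 7 < 2*x must hold; in canonical form it is x > 7.
Before x := x - 4: x > 11
Before skip: x > 11
Before x := val - 5: val > 16
Before lim := 3*x + 1: val > 16
The weakest precondition is val > 16.
Check whether val > 14 implies it.
Countermodel: at the initial state val = 15, the precondition holds but the weakest precondition fails.
Answer: invalid


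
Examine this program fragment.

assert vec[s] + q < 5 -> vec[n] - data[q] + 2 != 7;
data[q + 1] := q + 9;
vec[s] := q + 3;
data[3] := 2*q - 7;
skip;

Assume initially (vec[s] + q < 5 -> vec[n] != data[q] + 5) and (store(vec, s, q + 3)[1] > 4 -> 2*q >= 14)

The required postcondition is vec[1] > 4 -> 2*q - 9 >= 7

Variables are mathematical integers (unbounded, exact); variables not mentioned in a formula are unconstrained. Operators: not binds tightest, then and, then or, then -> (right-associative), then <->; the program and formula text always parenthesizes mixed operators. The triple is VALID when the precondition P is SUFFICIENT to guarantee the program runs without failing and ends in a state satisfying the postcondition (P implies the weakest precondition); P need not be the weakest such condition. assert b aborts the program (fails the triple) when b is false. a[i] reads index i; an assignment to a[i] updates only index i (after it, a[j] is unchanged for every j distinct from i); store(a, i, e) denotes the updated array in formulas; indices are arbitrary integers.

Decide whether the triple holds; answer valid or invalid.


Working backward. After the program, the postcondition vec[1] > 4 -> 2*q - 9 >= 7 must hold; in canonical form it is vec[1] > 4 -> 2*q >= 16.
Before skip: vec[1] > 4 -> 2*q >= 16
Before data[3] := 2*q - 7: vec[1] > 4 -> 2*q >= 16
Before vec[s] := q + 3: store(vec, s, q + 3)[1] > 4 -> 2*q >= 16
Before data[q + 1] := q + 9: store(vec, s, q + 3)[1] > 4 -> 2*q >= 16
Before assert vec[s] + q < 5 -> vec[n] - data[q] + 2 != 7: (vec[s] + q < 5 -> vec[n] != data[q] + 5) and (store(vec, s, q + 3)[1] > 4 -> 2*q >= 16)
The weakest precondition is (vec[s] + q < 5 -> vec[n] != data[q] + 5) and (store(vec, s, q + 3)[1] > 4 -> 2*q >= 16).
Check whether (vec[s] + q < 5 -> vec[n] != data[q] + 5) and (store(vec, s, q + 3)[1] > 4 -> 2*q >= 14) implies it.
Countermodel: at the initial state data = {[0] = -2, [1] = -2, [7] = -2, elsewhere -2}, n = 0, q = 7, s = 1, vec = {[0] = 2, [1] = 2, [7] = 2, elsewhere 2}, the precondition holds but the weakest precondition fails.
Answer: invalid


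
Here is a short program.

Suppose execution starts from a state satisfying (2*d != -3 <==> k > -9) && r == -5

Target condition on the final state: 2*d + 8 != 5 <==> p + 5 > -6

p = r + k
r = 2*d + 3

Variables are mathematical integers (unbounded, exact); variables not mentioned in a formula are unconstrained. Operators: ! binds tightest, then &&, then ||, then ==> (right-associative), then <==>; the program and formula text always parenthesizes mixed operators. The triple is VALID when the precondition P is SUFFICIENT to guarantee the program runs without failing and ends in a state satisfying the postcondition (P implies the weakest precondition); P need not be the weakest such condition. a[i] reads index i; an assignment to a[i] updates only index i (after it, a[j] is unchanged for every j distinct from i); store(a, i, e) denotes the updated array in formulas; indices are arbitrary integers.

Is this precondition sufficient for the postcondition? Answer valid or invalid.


Working backward. After the program, the postcondition 2*d + 8 != 5 <==> p + 5 > -6 must hold; in canonical form it is 2*d != -3 <==> p > -11.
Before r := 2*d + 3: 2*d != -3 <==> p > -11
Before p := r + k: 2*d != -3 <==> k + r > -11
The weakest precondition is 2*d != -3 <==> k + r > -11.
Check whether (2*d != -3 <==> k > -9) && r == -5 implies it.
Countermodel: at the initial state d = 0, k = -8, r = -5, the precondition holds but the weakest precondition fails.
Answer: invalid


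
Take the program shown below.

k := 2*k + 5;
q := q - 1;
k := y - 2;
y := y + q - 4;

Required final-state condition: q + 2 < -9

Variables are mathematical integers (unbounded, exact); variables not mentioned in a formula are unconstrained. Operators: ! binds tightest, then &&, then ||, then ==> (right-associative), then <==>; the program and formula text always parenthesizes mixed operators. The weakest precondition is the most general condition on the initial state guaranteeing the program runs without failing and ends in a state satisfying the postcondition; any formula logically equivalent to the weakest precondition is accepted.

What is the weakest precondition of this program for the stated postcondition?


Working backward. After the program, the postcondition q + 2 < -9 must hold; in canonical form it is q < -11.
Before y := y + q - 4: q < -11
Before k := y - 2: q < -11
Before q := q - 1: q < -10
Before k := 2*k + 5: q < -10
Answer: WP = q < -10


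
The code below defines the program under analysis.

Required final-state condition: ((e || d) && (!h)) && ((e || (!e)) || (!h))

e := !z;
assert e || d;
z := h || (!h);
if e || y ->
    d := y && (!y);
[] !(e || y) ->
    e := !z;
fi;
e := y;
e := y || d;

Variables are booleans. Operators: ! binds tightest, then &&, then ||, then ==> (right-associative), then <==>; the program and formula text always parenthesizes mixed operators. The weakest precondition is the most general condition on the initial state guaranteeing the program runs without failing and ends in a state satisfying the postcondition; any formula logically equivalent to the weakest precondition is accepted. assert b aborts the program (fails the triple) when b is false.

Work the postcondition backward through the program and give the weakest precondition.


Working backward. After the program, the postcondition ((e || d) && (!h)) && ((e || (!e)) || (!h)) must hold; in canonical form it is (e || d) && (!h).
Before e := y || d: (y || d) && (!h)
Before e := y: (y || d) && (!h)
Then branch requires y && (!h); else branch requires (y || d) && (!h).
Before the if: ((e || y) ==> (y && (!h))) && ((!(e || y)) ==> ((y || d) && (!h)))
Before z := h || (!h): ((e || y) ==> (y && (!h))) && ((!(e || y)) ==> ((y || d) && (!h)))
Before assert e || d: (e || d) && ((e || y) ==> (y && (!h))) && ((!(e || y)) ==> ((y || d) && (!h)))
Before e := !z: ((!z) || d) && (((!z) || y) ==> (y && (!h))) && ((!((!z) || y)) ==> ((y || d) && (!h)))
Answer: WP = ((!z) || d) && (((!z) || y) ==> (y && (!h))) && ((!((!z) || y)) ==> ((y || d) && (!h)))


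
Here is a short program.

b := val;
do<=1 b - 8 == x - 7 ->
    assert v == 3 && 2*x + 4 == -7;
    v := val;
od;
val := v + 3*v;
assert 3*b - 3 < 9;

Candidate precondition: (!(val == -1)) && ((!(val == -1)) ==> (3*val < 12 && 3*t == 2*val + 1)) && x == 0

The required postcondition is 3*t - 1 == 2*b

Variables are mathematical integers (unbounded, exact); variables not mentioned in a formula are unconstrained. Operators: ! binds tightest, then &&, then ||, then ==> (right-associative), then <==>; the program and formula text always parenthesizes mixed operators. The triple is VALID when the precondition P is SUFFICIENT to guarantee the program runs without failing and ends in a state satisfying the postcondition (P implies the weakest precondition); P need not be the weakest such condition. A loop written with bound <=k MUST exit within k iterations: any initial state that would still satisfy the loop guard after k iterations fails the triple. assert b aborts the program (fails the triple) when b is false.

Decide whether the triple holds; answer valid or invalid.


Working backward. After the program, the postcondition 3*t - 1 == 2*b must hold; in canonical form it is 3*t == 2*b + 1.
Before assert 3*b - 3 < 9: 3*b < 12 && 3*t == 2*b + 1
Before val := v + 3*v: 3*b < 12 && 3*t == 2*b + 1
Before the loop (bound <=1), unroll the exhaustion recursion (WP_0 = exit-now case; WP_j = one more guarded iteration, up to j = 1):
  WP_0: (!(b == x + 1)) && 3*b < 12 && 3*t == 2*b + 1
  WP_1: (b == x + 1 ==> (v == 3 && 2*x == -11 && (!(b == x + 1)) && 3*b < 12 && 3*t == 2*b + 1)) && ((!(b == x + 1)) ==> (3*b < 12 && 3*t == 2*b + 1))
So before the loop: (b == x + 1 ==> (v == 3 && 2*x == -11 && (!(b == x + 1)) && 3*b < 12 && 3*t == 2*b + 1)) && ((!(b == x + 1)) ==> (3*b < 12 && 3*t == 2*b + 1))
Before b := val: (val == x + 1 ==> (v == 3 && 2*x == -11 && (!(val == x + 1)) && 3*val < 12 && 3*t == 2*val + 1)) && ((!(val == x + 1)) ==> (3*val < 12 && 3*t == 2*val + 1))
The weakest precondition is (val == x + 1 ==> (v == 3 && 2*x == -11 && (!(val == x + 1)) && 3*val < 12 && 3*t == 2*val + 1)) && ((!(val == x + 1)) ==> (3*val < 12 && 3*t == 2*val + 1)).
Check whether (!(val == -1)) && ((!(val == -1)) ==> (3*val < 12 && 3*t == 2*val + 1)) && x == 0 implies it.
Countermodel: at the initial state t = 1, v = 0, val = 1, x = 0, the precondition holds but the weakest precondition fails.
Answer: invalid


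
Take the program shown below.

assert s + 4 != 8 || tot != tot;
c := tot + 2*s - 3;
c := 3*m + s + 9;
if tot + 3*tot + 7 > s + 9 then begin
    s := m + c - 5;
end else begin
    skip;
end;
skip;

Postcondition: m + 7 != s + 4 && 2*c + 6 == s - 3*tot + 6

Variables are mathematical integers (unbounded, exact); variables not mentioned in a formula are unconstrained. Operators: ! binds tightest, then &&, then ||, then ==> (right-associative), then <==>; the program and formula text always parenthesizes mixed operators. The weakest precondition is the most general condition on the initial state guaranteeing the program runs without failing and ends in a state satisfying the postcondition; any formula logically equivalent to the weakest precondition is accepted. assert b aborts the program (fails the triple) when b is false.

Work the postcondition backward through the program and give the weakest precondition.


Working backward. After the program, the postcondition m + 7 != s + 4 && 2*c + 6 == s - 3*tot + 6 must hold; in canonical form it is m != s - 3 && 2*c + 3*tot == s.
Before skip: m != s - 3 && 2*c + 3*tot == s
Then branch requires c != 8 && c + 3*tot == m - 5; else branch requires m != s - 3 && 2*c + 3*tot == s.
Before the if: (4*tot > s + 2 ==> (c != 8 && c + 3*tot == m - 5)) && ((!(4*tot > s + 2)) ==> (m != s - 3 && 2*c + 3*tot == s))
Before c := 3*m + s + 9: (4*tot > s + 2 ==> (3*m + s != -1 && 2*m + s + 3*tot == -14)) && ((!(4*tot > s + 2)) ==> (m != s - 3 && 6*m + s + 3*tot == -18))
Before c := tot + 2*s - 3: (4*tot > s + 2 ==> (3*m + s != -1 && 2*m + s + 3*tot == -14)) && ((!(4*tot > s + 2)) ==> (m != s - 3 && 6*m + s + 3*tot == -18))
Before assert s + 4 != 8 || tot != tot: s != 4 && (4*tot > s + 2 ==> (3*m + s != -1 && 2*m + s + 3*tot == -14)) && ((!(4*tot > s + 2)) ==> (m != s - 3 && 6*m + s + 3*tot == -18))
Answer: WP = s != 4 && (4*tot > s + 2 ==> (3*m + s != -1 && 2*m + s + 3*tot == -14)) && ((!(4*tot > s + 2)) ==> (m != s - 3 && 6*m + s + 3*tot == -18))


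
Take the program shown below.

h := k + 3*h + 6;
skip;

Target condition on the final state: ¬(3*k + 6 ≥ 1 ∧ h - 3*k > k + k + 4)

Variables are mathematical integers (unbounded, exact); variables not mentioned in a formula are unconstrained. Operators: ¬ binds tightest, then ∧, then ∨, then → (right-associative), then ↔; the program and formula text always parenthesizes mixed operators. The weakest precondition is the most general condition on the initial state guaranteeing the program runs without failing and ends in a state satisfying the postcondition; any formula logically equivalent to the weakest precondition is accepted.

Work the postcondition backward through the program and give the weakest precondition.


Working backward. After the program, the postcondition ¬(3*k + 6 ≥ 1 ∧ h - 3*k > k + k + 4) must hold; in canonical form it is ¬(3*k ≥ -5 ∧ h > 5*k + 4).
Before skip: ¬(3*k ≥ -5 ∧ h > 5*k + 4)
Before h := k + 3*h + 6: ¬(3*k ≥ -5 ∧ 3*h > 4*k - 2)
Answer: WP = ¬(3*k ≥ -5 ∧ 3*h > 4*k - 2)


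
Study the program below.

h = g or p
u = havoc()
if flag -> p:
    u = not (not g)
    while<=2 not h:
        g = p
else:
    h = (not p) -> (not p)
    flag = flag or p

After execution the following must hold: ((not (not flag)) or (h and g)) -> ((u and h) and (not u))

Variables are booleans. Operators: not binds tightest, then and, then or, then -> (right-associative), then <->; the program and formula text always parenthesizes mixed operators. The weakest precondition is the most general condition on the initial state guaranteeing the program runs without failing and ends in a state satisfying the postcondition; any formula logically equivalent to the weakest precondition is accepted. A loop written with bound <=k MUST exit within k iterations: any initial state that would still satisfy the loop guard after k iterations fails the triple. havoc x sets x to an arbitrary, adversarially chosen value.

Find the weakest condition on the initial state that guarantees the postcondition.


Working backward. After the program, the postcondition ((not (not flag)) or (h and g)) -> ((u and h) and (not u)) must hold; in canonical form it is not (flag or (h and g)).
Then branch requires ((not h) -> (((not h) -> (h and (not (flag or (h and p))))) and (h -> (not (flag or (h and p)))))) and (h -> (not (flag or (h and g)))); else branch requires not (flag or p or g).
Before the if: ((flag -> p) -> (((not h) -> (((not h) -> (h and (not (flag or (h and p))))) and (h -> (not (flag or (h and p)))))) and (h -> (not (flag or (h and g)))))) and ((not (flag -> p)) -> (not (flag or p or g)))
Before havoc u: ((flag -> p) -> (((not h) -> (((not h) -> (h and (not (flag or (h and p))))) and (h -> (not (flag or (h and p)))))) and (h -> (not (flag or (h and g)))))) and ((not (flag -> p)) -> (not (flag or p or g)))
Before h := g or p: ((flag -> p) -> (((not (g or p)) -> (((not (g or p)) -> ((g or p) and (not (flag or ((g or p) and p))))) and ((g or p) -> (not (flag or ((g or p) and p)))))) and ((g or p) -> (not (flag or ((g or p) and g)))))) and ((not (flag -> p)) -> (not (flag or p or g)))
Answer: WP = ((flag -> p) -> (((not (g or p)) -> (((not (g or p)) -> ((g or p) and (not (flag or ((g or p) and p))))) and ((g or p) -> (not (flag or ((g or p) and p)))))) and ((g or p) -> (not (flag or ((g or p) and g)))))) and ((not (flag -> p)) -> (not (flag or p or g)))


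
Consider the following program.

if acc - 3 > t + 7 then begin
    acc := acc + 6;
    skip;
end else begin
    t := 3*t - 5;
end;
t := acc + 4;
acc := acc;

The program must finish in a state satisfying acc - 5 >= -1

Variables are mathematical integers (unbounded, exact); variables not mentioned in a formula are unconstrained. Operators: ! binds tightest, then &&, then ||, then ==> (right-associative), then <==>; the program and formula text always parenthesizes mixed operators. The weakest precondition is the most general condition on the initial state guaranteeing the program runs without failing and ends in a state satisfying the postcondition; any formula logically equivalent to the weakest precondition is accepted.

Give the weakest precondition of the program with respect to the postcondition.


Working backward. After the program, the postcondition acc - 5 >= -1 must hold; in canonical form it is acc >= 4.
Before acc := acc: acc >= 4
Before t := acc + 4: acc >= 4
Then branch requires acc >= -2; else branch requires acc >= 4.
Before the if: (acc > t + 10 ==> acc >= -2) && ((!(acc > t + 10)) ==> acc >= 4)
Answer: WP = (acc > t + 10 ==> acc >= -2) && ((!(acc > t + 10)) ==> acc >= 4)


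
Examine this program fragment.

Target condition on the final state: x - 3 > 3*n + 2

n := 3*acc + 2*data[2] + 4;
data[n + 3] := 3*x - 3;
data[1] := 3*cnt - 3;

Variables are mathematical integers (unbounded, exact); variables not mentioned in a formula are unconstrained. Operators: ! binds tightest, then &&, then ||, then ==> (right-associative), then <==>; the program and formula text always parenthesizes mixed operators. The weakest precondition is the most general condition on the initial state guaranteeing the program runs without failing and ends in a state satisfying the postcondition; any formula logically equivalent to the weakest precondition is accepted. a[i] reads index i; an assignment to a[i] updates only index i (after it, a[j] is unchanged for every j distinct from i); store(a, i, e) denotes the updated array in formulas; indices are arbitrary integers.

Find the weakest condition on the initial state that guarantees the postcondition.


Working backward. After the program, the postcondition x - 3 > 3*n + 2 must hold; in canonical form it is x > 3*n + 5.
Before data[1] := 3*cnt - 3: x > 3*n + 5
Before data[n + 3] := 3*x - 3: x > 3*n + 5
Before n := 3*acc + 2*data[2] + 4: x > 6*data[2] + 9*acc + 17
Answer: WP = x > 6*data[2] + 9*acc + 17
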